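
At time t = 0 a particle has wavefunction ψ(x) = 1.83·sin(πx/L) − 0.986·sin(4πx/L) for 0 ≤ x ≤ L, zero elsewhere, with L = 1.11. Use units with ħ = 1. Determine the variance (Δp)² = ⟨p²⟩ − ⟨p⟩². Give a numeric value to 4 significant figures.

Compute ⟨p⟩ and ⟨p²⟩ separately; (Δp)² = ⟨p²⟩ − ⟨p⟩².
d²/dx² sin(jπx/L) = −(jπ/L)²·sin(jπx/L); on 0 ≤ x ≤ L, ∫sin²(jπx/L) dx = L/2 and ∫sin(jπx/L)·sin(lπx/L) dx = 0 for j ≠ l, so only diagonal terms survive in ∫|ψ|² and ∫ψ·ψ″; ∫ψ·ψ′ dx = [ψ²/2] between the walls = 0.
Normalization: ∫|ψ|² dx = 2.3982.
⟨p⟩ = 0.0000 and ⟨p²⟩ = 35.044.
(Δp)² = 35.044 − (0.0000)² = 35.044.

35.04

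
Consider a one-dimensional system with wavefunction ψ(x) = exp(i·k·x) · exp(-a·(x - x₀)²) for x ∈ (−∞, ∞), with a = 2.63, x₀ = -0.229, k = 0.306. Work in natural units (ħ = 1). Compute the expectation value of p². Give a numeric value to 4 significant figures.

2.724

p² ψ = −ħ² d²ψ/dx²; ⟨p²⟩ = −ħ² ∫ ψ*·ψ'' dx / ∫|ψ|² dx.
Gaussian moments (u = x − x₀): ∫u^(2j)·e^(−2au²) du = (2j−1)!!/(4a)^j · √(π/(2a)), odd powers integrate to 0; here √(π/(2a)) = 0.77283. Derivatives: ψ′ = (ik − 2au)·ψ, ψ″ = ((ik − 2au)² − 2a)·ψ; the odd-in-u pieces drop out.
State is unnormalized: ∫|ψ|² dx = 0.77283, and ∫ψ*·(−ħ² ψ'') dx = 2.1049, so ⟨p²⟩ = 2.1049 / 0.77283.
⟨p²⟩ = 2.7236.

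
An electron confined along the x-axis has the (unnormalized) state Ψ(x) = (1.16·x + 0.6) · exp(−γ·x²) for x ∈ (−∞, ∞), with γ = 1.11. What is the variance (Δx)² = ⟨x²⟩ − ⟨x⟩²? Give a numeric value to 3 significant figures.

0.208

Compute ⟨x⟩ and ⟨x²⟩ separately, then (Δx)² = ⟨x²⟩ − ⟨x⟩².
Expand each integrand as polynomial × e^(−2γx²) and use ∫x^(2j)·e^(−2γx²) dx = (2j−1)!!/(4γ)^j · √(π/(2γ)), odd powers → 0; here √(π/(2γ)) = 1.1896.
Normalization: ∫|Ψ|² dx = 0.78878.
⟨x⟩ = 0.47283 and ⟨x²⟩ = 0.43111.
(Δx)² = 0.43111 − (0.47283)² = 0.20755.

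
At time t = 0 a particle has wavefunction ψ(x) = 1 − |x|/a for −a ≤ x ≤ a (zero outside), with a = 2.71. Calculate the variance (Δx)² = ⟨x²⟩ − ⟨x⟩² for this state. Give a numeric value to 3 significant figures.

Compute ⟨x⟩ and ⟨x²⟩ separately, then (Δx)² = ⟨x²⟩ − ⟨x⟩².
ψ is even, so ∫ over [−a, a] = 2∫₀ᵃ with ψ = 1 − x/a there: ∫₀ᵃ (1 − x/a)² dx = a/3, ∫₀ᵃ x²(1 − x/a)² dx = a³/30, ∫₀ᵃ x⁴(1 − x/a)² dx = a⁵/105.
Normalization: ∫|ψ|² dx = 1.8067.
⟨x⟩ = 0.0000 and ⟨x²⟩ = 0.73441.
(Δx)² = 0.73441 − (0.0000)² = 0.73441.

0.734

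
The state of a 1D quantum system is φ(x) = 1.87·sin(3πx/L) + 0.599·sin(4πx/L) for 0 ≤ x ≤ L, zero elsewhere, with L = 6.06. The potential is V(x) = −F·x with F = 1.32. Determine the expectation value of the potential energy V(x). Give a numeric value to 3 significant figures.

⟨V⟩ = ∫ V(x)·|φ|² dx / ∫|φ|² dx.
On 0 ≤ x ≤ L (j ≠ l): ∫sin²(jπx/L) dx = L/2, ∫sin(jπx/L)·sin(lπx/L) dx = 0; diagonal moments ∫x·sin²(jπx/L) dx = L²/4, ∫x²·sin²(jπx/L) dx = L³·(1/6 − 1/(4j²π²)); cross terms ∫x·sin(jπx/L)·sin(lπx/L) dx = 0 for j + l even and −4jlL²/(π²(j² − l²)²) for j + l odd, ∫x²·sin(jπx/L)·sin(lπx/L) dx = (−1)^(j+l)·4jlL³/(π²(j² − l²)²); higher powers the same way via product-to-sum and parts.
State is unnormalized: ∫|φ|² dx = 11.683, and ∫φ*·V(x)·φ dx = -35.948, so ⟨V⟩ = -35.948 / 11.683.
⟨V⟩ = -3.0770.

-3.08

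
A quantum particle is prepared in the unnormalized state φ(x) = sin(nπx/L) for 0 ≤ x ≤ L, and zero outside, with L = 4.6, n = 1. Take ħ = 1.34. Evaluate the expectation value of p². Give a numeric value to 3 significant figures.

0.838

p² φ = −ħ² d²φ/dx²; ⟨p²⟩ = −ħ² ∫ φ*·φ'' dx / ∫|φ|² dx.
d/dx sin(nπx/L) = (nπ/L)·cos(nπx/L) and d²/dx² sin(nπx/L) = −(nπ/L)²·sin(nπx/L); on 0 ≤ x ≤ L, ∫sin²(nπx/L) dx = L/2 and ∫sin(nπx/L)·cos(nπx/L) dx = 0.
State is unnormalized: ∫|φ|² dx = 2.3000, and ∫φ*·(−ħ² φ'') dx = 1.9263, so ⟨p²⟩ = 1.9263 / 2.3000.
⟨p²⟩ = 0.83752.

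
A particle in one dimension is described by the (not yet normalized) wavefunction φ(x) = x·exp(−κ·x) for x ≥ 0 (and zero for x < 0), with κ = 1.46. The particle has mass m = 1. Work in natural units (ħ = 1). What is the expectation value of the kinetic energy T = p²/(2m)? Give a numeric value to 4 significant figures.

1.066

T = −(ħ²/2m) d²/dx², so ⟨T⟩ = −(ħ²/2m) ∫ φ*·φ'' dx / ∫|φ|² dx; with m = 1.
Differentiate x·exp(−κ·x) with the product rule; every integrand then reduces to terms xʲ·e^(−2κx) on [0, ∞), with ∫₀^∞ xʲ·e^(−2κx) dx = j!/(2κ)^(j+1).
State is unnormalized: ∫|φ|² dx = 0.080331, and ∫φ*·(−ħ²/2m · φ'') dx = 0.085616, so ⟨T⟩ = 0.085616 / 0.080331.
⟨T⟩ = 1.0658.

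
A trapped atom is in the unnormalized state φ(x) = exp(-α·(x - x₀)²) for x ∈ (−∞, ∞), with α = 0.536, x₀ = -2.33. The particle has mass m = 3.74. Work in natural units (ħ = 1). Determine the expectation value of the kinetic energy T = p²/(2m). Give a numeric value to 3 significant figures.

0.0717

T = −(ħ²/2m) d²/dx², so ⟨T⟩ = −(ħ²/2m) ∫ φ*·φ'' dx / ∫|φ|² dx; with m = 3.74.
Gaussian moments (u = x − x₀): ∫u^(2j)·e^(−2αu²) du = (2j−1)!!/(4α)^j · √(π/(2α)), odd powers integrate to 0; here √(π/(2α)) = 1.7119. Derivatives: d/dx e^(−αu²) = −2αu·e^(−αu²), d²/dx² e^(−αu²) = (4α²u² − 2α)·e^(−αu²).
State is unnormalized: ∫|φ|² dx = 1.7119, and ∫φ*·(−ħ²/2m · φ'') dx = 0.12267, so ⟨T⟩ = 0.12267 / 1.7119.
⟨T⟩ = 0.071658.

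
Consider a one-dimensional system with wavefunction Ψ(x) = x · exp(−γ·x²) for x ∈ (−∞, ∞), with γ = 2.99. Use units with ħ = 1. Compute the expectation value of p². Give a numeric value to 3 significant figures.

8.97

p² Ψ = −ħ² d²Ψ/dx²; ⟨p²⟩ = −ħ² ∫ Ψ*·Ψ'' dx / ∫|Ψ|² dx.
Expand each integrand as polynomial × e^(−2γx²) and use ∫x^(2j)·e^(−2γx²) dx = (2j−1)!!/(4γ)^j · √(π/(2γ)), odd powers → 0; here √(π/(2γ)) = 0.72481. Differentiate with the product rule, d/dx e^(−γx²) = −2γx·e^(−γx²).
State is unnormalized: ∫|Ψ|² dx = 0.060603, and ∫Ψ*·(−ħ² Ψ'') dx = 0.54361, so ⟨p²⟩ = 0.54361 / 0.060603.
⟨p²⟩ = 8.9700.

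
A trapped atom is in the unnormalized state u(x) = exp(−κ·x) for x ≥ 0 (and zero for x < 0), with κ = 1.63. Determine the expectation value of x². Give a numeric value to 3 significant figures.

0.188

⟨x²⟩ = ∫ x²·|u|² dx / ∫|u|² dx (integrals over the domain).
Every integrand reduces to terms xʲ·e^(−2κx) on [0, ∞); use ∫₀^∞ xʲ·e^(−2κx) dx = j!/(2κ)^(j+1).
State is unnormalized: ∫|u|² dx = 0.30675, and ∫u*·x²·u dx = 0.057727, so ⟨x²⟩ = 0.057727 / 0.30675.
⟨x²⟩ = 0.18819.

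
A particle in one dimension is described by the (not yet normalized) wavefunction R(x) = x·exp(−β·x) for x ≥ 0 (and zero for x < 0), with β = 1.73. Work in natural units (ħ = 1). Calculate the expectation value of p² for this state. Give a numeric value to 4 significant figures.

2.993

p² R = −ħ² d²R/dx²; ⟨p²⟩ = −ħ² ∫ R*·R'' dx / ∫|R|² dx.
Differentiate x·exp(−β·x) with the product rule; every integrand then reduces to terms xʲ·e^(−2βx) on [0, ∞), with ∫₀^∞ xʲ·e^(−2βx) dx = j!/(2β)^(j+1).
State is unnormalized: ∫|R|² dx = 0.048284, and ∫R*·(−ħ² R'') dx = 0.14451, so ⟨p²⟩ = 0.14451 / 0.048284.
⟨p²⟩ = 2.9929.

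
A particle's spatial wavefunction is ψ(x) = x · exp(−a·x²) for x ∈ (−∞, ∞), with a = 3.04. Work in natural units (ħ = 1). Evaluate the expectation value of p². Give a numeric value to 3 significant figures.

9.12

p² ψ = −ħ² d²ψ/dx²; ⟨p²⟩ = −ħ² ∫ ψ*·ψ'' dx / ∫|ψ|² dx.
Expand each integrand as polynomial × e^(−2ax²) and use ∫x^(2j)·e^(−2ax²) dx = (2j−1)!!/(4a)^j · √(π/(2a)), odd powers → 0; here √(π/(2a)) = 0.71882. Differentiate with the product rule, d/dx e^(−ax²) = −2ax·e^(−ax²).
State is unnormalized: ∫|ψ|² dx = 0.059114, and ∫ψ*·(−ħ² ψ'') dx = 0.53912, so ⟨p²⟩ = 0.53912 / 0.059114.
⟨p²⟩ = 9.1200.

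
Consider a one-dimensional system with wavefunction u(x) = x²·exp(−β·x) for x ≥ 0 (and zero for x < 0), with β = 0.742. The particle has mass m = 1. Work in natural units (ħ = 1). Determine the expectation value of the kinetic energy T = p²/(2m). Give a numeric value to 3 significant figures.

T = −(ħ²/2m) d²/dx², so ⟨T⟩ = −(ħ²/2m) ∫ u*·u'' dx / ∫|u|² dx; with m = 1.
Differentiate x²·exp(−β·x) with the product rule; every integrand then reduces to terms xʲ·e^(−2βx) on [0, ∞), with ∫₀^∞ xʲ·e^(−2βx) dx = j!/(2β)^(j+1).
State is unnormalized: ∫|u|² dx = 3.3346, and ∫u*·(−ħ²/2m · u'') dx = 0.30598, so ⟨T⟩ = 0.30598 / 3.3346.
⟨T⟩ = 0.091761.

0.0918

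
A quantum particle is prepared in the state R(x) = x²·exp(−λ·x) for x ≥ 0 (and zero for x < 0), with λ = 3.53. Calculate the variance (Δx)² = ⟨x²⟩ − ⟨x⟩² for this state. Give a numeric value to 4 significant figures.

Compute ⟨x⟩ and ⟨x²⟩ separately, then (Δx)² = ⟨x²⟩ − ⟨x⟩².
Every integrand reduces to terms xʲ·e^(−2λx) on [0, ∞); use ∫₀^∞ xʲ·e^(−2λx) dx = j!/(2λ)^(j+1).
Normalization: ∫|R|² dx = 0.0013683.
⟨x⟩ = 0.70822 and ⟨x²⟩ = 0.60188.
(Δx)² = 0.60188 − (0.70822)² = 0.10031.

0.1003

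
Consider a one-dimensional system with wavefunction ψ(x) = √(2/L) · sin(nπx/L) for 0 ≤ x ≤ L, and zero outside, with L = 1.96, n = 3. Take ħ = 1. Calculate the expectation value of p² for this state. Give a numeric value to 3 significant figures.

p² ψ = −ħ² d²ψ/dx²; ⟨p²⟩ = −ħ² ∫ ψ*·ψ'' dx.
d/dx sin(nπx/L) = (nπ/L)·cos(nπx/L) and d²/dx² sin(nπx/L) = −(nπ/L)²·sin(nπx/L); on 0 ≤ x ≤ L, ∫sin²(nπx/L) dx = L/2 and ∫sin(nπx/L)·cos(nπx/L) dx = 0.
⟨p²⟩ = 23.122.

23.1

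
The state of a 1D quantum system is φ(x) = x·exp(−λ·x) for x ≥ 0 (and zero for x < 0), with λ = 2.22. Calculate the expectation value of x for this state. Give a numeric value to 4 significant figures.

0.6757

⟨x⟩ = ∫ x·|φ|² dx / ∫|φ|² dx (integrals over the domain).
Every integrand reduces to terms xʲ·e^(−2λx) on [0, ∞); use ∫₀^∞ xʲ·e^(−2λx) dx = j!/(2λ)^(j+1).
State is unnormalized: ∫|φ|² dx = 0.022850, and ∫φ*·x·φ dx = 0.015439, so ⟨x⟩ = 0.015439 / 0.022850.
⟨x⟩ = 0.67568.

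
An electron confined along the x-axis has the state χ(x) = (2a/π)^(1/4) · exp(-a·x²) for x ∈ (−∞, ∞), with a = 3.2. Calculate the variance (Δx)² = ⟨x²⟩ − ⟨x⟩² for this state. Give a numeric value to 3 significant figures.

0.0781

Compute ⟨x⟩ and ⟨x²⟩ separately, then (Δx)² = ⟨x²⟩ − ⟨x⟩².
Gaussian moments: ∫x^(2j)·e^(−2ax²) dx = (2j−1)!!/(4a)^j · √(π/(2a)), odd powers integrate to 0; here √(π/(2a)) = 0.70062.
⟨x⟩ = 0.0000 and ⟨x²⟩ = 0.078125.
(Δx)² = 0.078125 − (0.0000)² = 0.078125.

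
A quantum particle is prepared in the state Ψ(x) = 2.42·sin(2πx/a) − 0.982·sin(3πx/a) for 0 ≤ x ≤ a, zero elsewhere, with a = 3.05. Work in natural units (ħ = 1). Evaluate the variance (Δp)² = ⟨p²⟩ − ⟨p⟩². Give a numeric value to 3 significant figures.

4.99

Compute ⟨p⟩ and ⟨p²⟩ separately; (Δp)² = ⟨p²⟩ − ⟨p⟩².
d²/dx² sin(jπx/a) = −(jπ/a)²·sin(jπx/a); on 0 ≤ x ≤ a, ∫sin²(jπx/a) dx = a/2 and ∫sin(jπx/a)·sin(lπx/a) dx = 0 for j ≠ l, so only diagonal terms survive in ∫|Ψ|² and ∫Ψ·Ψ″; ∫Ψ·Ψ′ dx = [Ψ²/2] between the walls = 0.
Normalization: ∫|Ψ|² dx = 10.402.
⟨p⟩ = 0.0000 and ⟨p²⟩ = 4.9939.
(Δp)² = 4.9939 − (0.0000)² = 4.9939.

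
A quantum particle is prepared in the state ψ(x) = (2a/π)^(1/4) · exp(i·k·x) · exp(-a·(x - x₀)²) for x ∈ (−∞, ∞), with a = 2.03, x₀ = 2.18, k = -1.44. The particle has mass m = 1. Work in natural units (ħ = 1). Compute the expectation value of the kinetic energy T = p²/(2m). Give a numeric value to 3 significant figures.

2.05

T = −(ħ²/2m) d²/dx², so ⟨T⟩ = −(ħ²/2m) ∫ ψ*·ψ'' dx; with m = 1.
Gaussian moments (u = x − x₀): ∫u^(2j)·e^(−2au²) du = (2j−1)!!/(4a)^j · √(π/(2a)), odd powers integrate to 0; here √(π/(2a)) = 0.87965. Derivatives: ψ′ = (ik − 2au)·ψ, ψ″ = ((ik − 2au)² − 2a)·ψ; the odd-in-u pieces drop out.
⟨T⟩ = 2.0518.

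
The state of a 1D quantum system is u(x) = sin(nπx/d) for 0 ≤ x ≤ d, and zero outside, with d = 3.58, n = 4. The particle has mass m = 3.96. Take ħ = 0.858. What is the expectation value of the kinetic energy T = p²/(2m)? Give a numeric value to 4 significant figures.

1.145

T = −(ħ²/2m) d²/dx², so ⟨T⟩ = −(ħ²/2m) ∫ u*·u'' dx / ∫|u|² dx; with m = 3.96.
d/dx sin(nπx/d) = (nπ/d)·cos(nπx/d) and d²/dx² sin(nπx/d) = −(nπ/d)²·sin(nπx/d); on 0 ≤ x ≤ d, ∫sin²(nπx/d) dx = d/2 and ∫sin(nπx/d)·cos(nπx/d) dx = 0.
State is unnormalized: ∫|u|² dx = 1.7900, and ∫u*·(−ħ²/2m · u'') dx = 2.0500, so ⟨T⟩ = 2.0500 / 1.7900.
⟨T⟩ = 1.1453.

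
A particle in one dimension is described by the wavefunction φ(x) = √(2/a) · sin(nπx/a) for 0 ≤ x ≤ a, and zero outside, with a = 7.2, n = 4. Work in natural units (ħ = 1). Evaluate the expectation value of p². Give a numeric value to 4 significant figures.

3.046

p² φ = −ħ² d²φ/dx²; ⟨p²⟩ = −ħ² ∫ φ*·φ'' dx.
d/dx sin(nπx/a) = (nπ/a)·cos(nπx/a) and d²/dx² sin(nπx/a) = −(nπ/a)²·sin(nπx/a); on 0 ≤ x ≤ a, ∫sin²(nπx/a) dx = a/2 and ∫sin(nπx/a)·cos(nπx/a) dx = 0.
⟨p²⟩ = 3.0462.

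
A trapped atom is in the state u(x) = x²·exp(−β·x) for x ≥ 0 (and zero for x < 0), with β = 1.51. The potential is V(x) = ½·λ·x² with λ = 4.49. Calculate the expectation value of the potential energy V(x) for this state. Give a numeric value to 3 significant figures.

⟨V⟩ = ∫ V(x)·|u|² dx / ∫|u|² dx.
Every integrand reduces to terms xʲ·e^(−2βx) on [0, ∞); use ∫₀^∞ xʲ·e^(−2βx) dx = j!/(2β)^(j+1).
State is unnormalized: ∫|u|² dx = 0.095538, and ∫u*·V(x)·u dx = 0.70551, so ⟨V⟩ = 0.70551 / 0.095538.
⟨V⟩ = 7.3845.

7.38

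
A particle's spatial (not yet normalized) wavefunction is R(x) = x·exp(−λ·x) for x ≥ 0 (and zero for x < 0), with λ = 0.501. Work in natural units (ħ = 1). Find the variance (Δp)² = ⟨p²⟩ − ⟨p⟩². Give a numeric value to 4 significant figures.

0.2510

Compute ⟨p⟩ and ⟨p²⟩ separately; (Δp)² = ⟨p²⟩ − ⟨p⟩².
Differentiate x·exp(−λ·x) with the product rule; every integrand then reduces to terms xʲ·e^(−2λx) on [0, ∞), with ∫₀^∞ xʲ·e^(−2λx) dx = j!/(2λ)^(j+1).
Normalization: ∫|R|² dx = 1.9880.
⟨p⟩ = 0.0000 and ⟨p²⟩ = 0.25100.
(Δp)² = 0.25100 − (0.0000)² = 0.25100.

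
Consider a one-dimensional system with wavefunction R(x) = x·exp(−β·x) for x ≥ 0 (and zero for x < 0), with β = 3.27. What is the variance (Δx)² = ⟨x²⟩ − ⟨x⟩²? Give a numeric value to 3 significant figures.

Compute ⟨x⟩ and ⟨x²⟩ separately, then (Δx)² = ⟨x²⟩ − ⟨x⟩².
Every integrand reduces to terms xʲ·e^(−2βx) on [0, ∞); use ∫₀^∞ xʲ·e^(−2βx) dx = j!/(2β)^(j+1).
Normalization: ∫|R|² dx = 0.0071498.
⟨x⟩ = 0.45872 and ⟨x²⟩ = 0.28056.
(Δx)² = 0.28056 − (0.45872)² = 0.070140.

0.0701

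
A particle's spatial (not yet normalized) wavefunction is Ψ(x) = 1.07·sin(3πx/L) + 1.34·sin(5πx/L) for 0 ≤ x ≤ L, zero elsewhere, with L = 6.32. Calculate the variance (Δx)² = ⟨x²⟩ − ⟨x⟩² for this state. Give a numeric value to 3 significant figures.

Compute ⟨x⟩ and ⟨x²⟩ separately, then (Δx)² = ⟨x²⟩ − ⟨x⟩².
On 0 ≤ x ≤ L (j ≠ l): ∫sin²(jπx/L) dx = L/2, ∫sin(jπx/L)·sin(lπx/L) dx = 0; diagonal moments ∫x·sin²(jπx/L) dx = L²/4, ∫x²·sin²(jπx/L) dx = L³·(1/6 − 1/(4j²π²)); cross terms ∫x·sin(jπx/L)·sin(lπx/L) dx = 0 for j + l even and −4jlL²/(π²(j² − l²)²) for j + l odd, ∫x²·sin(jπx/L)·sin(lπx/L) dx = (−1)^(j+l)·4jlL³/(π²(j² − l²)²); higher powers the same way via product-to-sum and parts.
Normalization: ∫|Ψ|² dx = 9.2920.
⟨x⟩ = 3.1600 and ⟨x²⟩ = 15.027.
(Δx)² = 15.027 − (3.1600)² = 5.0416.

5.04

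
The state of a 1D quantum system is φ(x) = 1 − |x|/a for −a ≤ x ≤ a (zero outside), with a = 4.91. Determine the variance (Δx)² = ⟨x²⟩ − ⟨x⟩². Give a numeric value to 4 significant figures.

Compute ⟨x⟩ and ⟨x²⟩ separately, then (Δx)² = ⟨x²⟩ − ⟨x⟩².
φ is even, so ∫ over [−a, a] = 2∫₀ᵃ with φ = 1 − x/a there: ∫₀ᵃ (1 − x/a)² dx = a/3, ∫₀ᵃ x²(1 − x/a)² dx = a³/30, ∫₀ᵃ x⁴(1 − x/a)² dx = a⁵/105.
Normalization: ∫|φ|² dx = 3.2733.
⟨x⟩ = 0.0000 and ⟨x²⟩ = 2.4108.
(Δx)² = 2.4108 − (0.0000)² = 2.4108.

2.411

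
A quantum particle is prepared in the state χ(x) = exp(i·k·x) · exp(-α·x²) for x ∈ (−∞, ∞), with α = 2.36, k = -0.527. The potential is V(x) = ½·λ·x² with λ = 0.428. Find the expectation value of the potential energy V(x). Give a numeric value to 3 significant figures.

0.0227

⟨V⟩ = ∫ V(x)·|χ|² dx / ∫|χ|² dx.
Gaussian moments: ∫x^(2j)·e^(−2αx²) dx = (2j−1)!!/(4α)^j · √(π/(2α)), odd powers integrate to 0; here √(π/(2α)) = 0.81584.
State is unnormalized: ∫|χ|² dx = 0.81584, and ∫χ*·V(x)·χ dx = 0.018495, so ⟨V⟩ = 0.018495 / 0.81584.
⟨V⟩ = 0.022669.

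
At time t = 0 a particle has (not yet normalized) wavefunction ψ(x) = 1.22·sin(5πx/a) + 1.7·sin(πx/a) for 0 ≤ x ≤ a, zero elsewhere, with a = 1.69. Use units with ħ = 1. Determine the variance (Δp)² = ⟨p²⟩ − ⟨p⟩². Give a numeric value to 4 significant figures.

Compute ⟨p⟩ and ⟨p²⟩ separately; (Δp)² = ⟨p²⟩ − ⟨p⟩².
d²/dx² sin(jπx/a) = −(jπ/a)²·sin(jπx/a); on 0 ≤ x ≤ a, ∫sin²(jπx/a) dx = a/2 and ∫sin(jπx/a)·sin(lπx/a) dx = 0 for j ≠ l, so only diagonal terms survive in ∫|ψ|² and ∫ψ·ψ″; ∫ψ·ψ′ dx = [ψ²/2] between the walls = 0.
Normalization: ∫|ψ|² dx = 3.6997.
⟨p⟩ = 0.0000 and ⟨p²⟩ = 31.649.
(Δp)² = 31.649 − (0.0000)² = 31.649.

31.65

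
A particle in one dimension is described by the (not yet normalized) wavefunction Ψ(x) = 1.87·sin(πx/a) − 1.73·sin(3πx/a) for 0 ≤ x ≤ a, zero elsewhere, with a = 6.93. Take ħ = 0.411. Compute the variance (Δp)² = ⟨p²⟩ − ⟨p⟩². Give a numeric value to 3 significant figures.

Compute ⟨p⟩ and ⟨p²⟩ separately; (Δp)² = ⟨p²⟩ − ⟨p⟩².
d²/dx² sin(jπx/a) = −(jπ/a)²·sin(jπx/a); on 0 ≤ x ≤ a, ∫sin²(jπx/a) dx = a/2 and ∫sin(jπx/a)·sin(lπx/a) dx = 0 for j ≠ l, so only diagonal terms survive in ∫|Ψ|² and ∫Ψ·Ψ″; ∫Ψ·Ψ′ dx = [Ψ²/2] between the walls = 0.
Normalization: ∫|Ψ|² dx = 22.487.
⟨p⟩ = 0.0000 and ⟨p²⟩ = 0.16279.
(Δp)² = 0.16279 − (0.0000)² = 0.16279.

0.163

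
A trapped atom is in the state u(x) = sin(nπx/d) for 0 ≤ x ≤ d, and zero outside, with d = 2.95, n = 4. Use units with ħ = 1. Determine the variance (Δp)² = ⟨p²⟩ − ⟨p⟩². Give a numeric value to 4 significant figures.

18.15

Compute ⟨p⟩ and ⟨p²⟩ separately; (Δp)² = ⟨p²⟩ − ⟨p⟩².
d/dx sin(nπx/d) = (nπ/d)·cos(nπx/d) and d²/dx² sin(nπx/d) = −(nπ/d)²·sin(nπx/d); on 0 ≤ x ≤ d, ∫sin²(nπx/d) dx = d/2 and ∫sin(nπx/d)·cos(nπx/d) dx = 0.
Normalization: ∫|u|² dx = 1.4750.
⟨p⟩ = 0.0000 and ⟨p²⟩ = 18.146.
(Δp)² = 18.146 − (0.0000)² = 18.146.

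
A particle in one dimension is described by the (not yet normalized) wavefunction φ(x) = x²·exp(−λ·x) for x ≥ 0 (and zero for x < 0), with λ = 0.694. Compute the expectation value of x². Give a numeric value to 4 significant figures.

⟨x²⟩ = ∫ x²·|φ|² dx / ∫|φ|² dx (integrals over the domain).
Every integrand reduces to terms xʲ·e^(−2λx) on [0, ∞); use ∫₀^∞ xʲ·e^(−2λx) dx = j!/(2λ)^(j+1).
State is unnormalized: ∫|φ|² dx = 4.6587, and ∫φ*·x²·φ dx = 72.545, so ⟨x²⟩ = 72.545 / 4.6587.
⟨x²⟩ = 15.572.

15.57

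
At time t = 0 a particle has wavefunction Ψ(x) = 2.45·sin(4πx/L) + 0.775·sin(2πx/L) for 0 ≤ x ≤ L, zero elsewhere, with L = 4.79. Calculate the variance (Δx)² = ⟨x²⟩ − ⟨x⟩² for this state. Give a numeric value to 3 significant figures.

2.41

Compute ⟨x⟩ and ⟨x²⟩ separately, then (Δx)² = ⟨x²⟩ − ⟨x⟩².
On 0 ≤ x ≤ L (j ≠ l): ∫sin²(jπx/L) dx = L/2, ∫sin(jπx/L)·sin(lπx/L) dx = 0; diagonal moments ∫x·sin²(jπx/L) dx = L²/4, ∫x²·sin²(jπx/L) dx = L³·(1/6 − 1/(4j²π²)); cross terms ∫x·sin(jπx/L)·sin(lπx/L) dx = 0 for j + l even and −4jlL²/(π²(j² − l²)²) for j + l odd, ∫x²·sin(jπx/L)·sin(lπx/L) dx = (−1)^(j+l)·4jlL³/(π²(j² − l²)²); higher powers the same way via product-to-sum and parts.
Normalization: ∫|Ψ|² dx = 15.814.
⟨x⟩ = 2.3950 and ⟨x²⟩ = 8.1498.
(Δx)² = 8.1498 − (2.3950)² = 2.4137.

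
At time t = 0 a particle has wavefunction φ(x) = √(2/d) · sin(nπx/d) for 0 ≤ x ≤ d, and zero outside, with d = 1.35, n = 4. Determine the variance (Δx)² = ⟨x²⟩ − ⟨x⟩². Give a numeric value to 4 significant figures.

0.1461

Compute ⟨x⟩ and ⟨x²⟩ separately, then (Δx)² = ⟨x²⟩ − ⟨x⟩².
With sin²θ = (1 − cos2θ)/2 on 0 ≤ x ≤ d: ∫sin²(nπx/d) dx = d/2, ∫x·sin²(nπx/d) dx = d²/4, ∫x²·sin²(nπx/d) dx = d³·(1/6 − 1/(4n²π²)); higher powers xᵏ the same way, integrating xᵏ·cos(2nπx/d) by parts.
⟨x⟩ = 0.67500 and ⟨x²⟩ = 0.60173.
(Δx)² = 0.60173 − (0.67500)² = 0.14610.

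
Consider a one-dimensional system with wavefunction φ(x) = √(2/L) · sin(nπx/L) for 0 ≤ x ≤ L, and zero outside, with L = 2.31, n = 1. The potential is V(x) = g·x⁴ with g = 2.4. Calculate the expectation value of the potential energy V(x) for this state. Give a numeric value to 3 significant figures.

7.80

⟨V⟩ = ∫ V(x)·|φ|² dx.
With sin²θ = (1 − cos2θ)/2 on 0 ≤ x ≤ L: ∫sin²(nπx/L) dx = L/2, ∫x·sin²(nπx/L) dx = L²/4, ∫x²·sin²(nπx/L) dx = L³·(1/6 − 1/(4n²π²)); higher powers xᵏ the same way, integrating xᵏ·cos(2nπx/L) by parts.
⟨V⟩ = 7.7958.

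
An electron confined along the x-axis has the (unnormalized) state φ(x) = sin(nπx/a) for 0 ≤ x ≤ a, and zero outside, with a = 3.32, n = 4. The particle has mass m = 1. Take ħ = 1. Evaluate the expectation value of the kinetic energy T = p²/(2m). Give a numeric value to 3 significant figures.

T = −(ħ²/2m) d²/dx², so ⟨T⟩ = −(ħ²/2m) ∫ φ*·φ'' dx / ∫|φ|² dx; with m = 1.
d/dx sin(nπx/a) = (nπ/a)·cos(nπx/a) and d²/dx² sin(nπx/a) = −(nπ/a)²·sin(nπx/a); on 0 ≤ x ≤ a, ∫sin²(nπx/a) dx = a/2 and ∫sin(nπx/a)·cos(nπx/a) dx = 0.
State is unnormalized: ∫|φ|² dx = 1.6600, and ∫φ*·(−ħ²/2m · φ'') dx = 11.891, so ⟨T⟩ = 11.891 / 1.6600.
⟨T⟩ = 7.1633.

7.16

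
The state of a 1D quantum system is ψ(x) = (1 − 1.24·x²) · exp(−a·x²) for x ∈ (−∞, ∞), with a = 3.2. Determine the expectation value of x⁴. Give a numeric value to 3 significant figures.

0.00789

⟨x⁴⟩ = ∫ x⁴·|ψ|² dx / ∫|ψ|² dx (integrals over the domain).
Expand each integrand as polynomial × e^(−2ax²) and use ∫x^(2j)·e^(−2ax²) dx = (2j−1)!!/(4a)^j · √(π/(2a)), odd powers → 0; here √(π/(2a)) = 0.70062.
State is unnormalized: ∫|ψ|² dx = 0.58460, and ∫ψ*·x⁴·ψ dx = 0.0046147, so ⟨x⁴⟩ = 0.0046147 / 0.58460.
⟨x⁴⟩ = 0.0078938.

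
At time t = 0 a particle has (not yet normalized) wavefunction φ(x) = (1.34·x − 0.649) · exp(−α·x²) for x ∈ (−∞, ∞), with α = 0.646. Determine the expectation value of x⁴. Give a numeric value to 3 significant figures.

1.57

⟨x⁴⟩ = ∫ x⁴·|φ|² dx / ∫|φ|² dx (integrals over the domain).
Expand each integrand as polynomial × e^(−2αx²) and use ∫x^(2j)·e^(−2αx²) dx = (2j−1)!!/(4α)^j · √(π/(2α)), odd powers → 0; here √(π/(2α)) = 1.5594.
State is unnormalized: ∫|φ|² dx = 1.7404, and ∫φ*·x⁴·φ dx = 2.7294, so ⟨x⁴⟩ = 2.7294 / 1.7404.
⟨x⁴⟩ = 1.5683.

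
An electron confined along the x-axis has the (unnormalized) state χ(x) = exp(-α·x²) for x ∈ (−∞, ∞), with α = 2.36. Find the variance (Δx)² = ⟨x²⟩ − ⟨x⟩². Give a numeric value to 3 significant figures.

0.106

Compute ⟨x⟩ and ⟨x²⟩ separately, then (Δx)² = ⟨x²⟩ − ⟨x⟩².
Gaussian moments: ∫x^(2j)·e^(−2αx²) dx = (2j−1)!!/(4α)^j · √(π/(2α)), odd powers integrate to 0; here √(π/(2α)) = 0.81584.
Normalization: ∫|χ|² dx = 0.81584.
⟨x⟩ = 0.0000 and ⟨x²⟩ = 0.10593.
(Δx)² = 0.10593 − (0.0000)² = 0.10593.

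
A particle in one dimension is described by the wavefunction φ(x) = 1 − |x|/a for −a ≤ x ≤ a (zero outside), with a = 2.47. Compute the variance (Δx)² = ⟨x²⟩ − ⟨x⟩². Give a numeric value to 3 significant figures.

Compute ⟨x⟩ and ⟨x²⟩ separately, then (Δx)² = ⟨x²⟩ − ⟨x⟩².
φ is even, so ∫ over [−a, a] = 2∫₀ᵃ with φ = 1 − x/a there: ∫₀ᵃ (1 − x/a)² dx = a/3, ∫₀ᵃ x²(1 − x/a)² dx = a³/30, ∫₀ᵃ x⁴(1 − x/a)² dx = a⁵/105.
Normalization: ∫|φ|² dx = 1.6467.
⟨x⟩ = 0.0000 and ⟨x²⟩ = 0.61009.
(Δx)² = 0.61009 − (0.0000)² = 0.61009.

0.610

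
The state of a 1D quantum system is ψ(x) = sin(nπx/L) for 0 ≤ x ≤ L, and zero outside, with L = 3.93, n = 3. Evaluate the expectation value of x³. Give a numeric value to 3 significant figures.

14.7

⟨x³⟩ = ∫ x³·|ψ|² dx / ∫|ψ|² dx (integrals over the domain).
With sin²θ = (1 − cos2θ)/2 on 0 ≤ x ≤ L: ∫sin²(nπx/L) dx = L/2, ∫x·sin²(nπx/L) dx = L²/4, ∫x²·sin²(nπx/L) dx = L³·(1/6 − 1/(4n²π²)); higher powers xᵏ the same way, integrating xᵏ·cos(2nπx/L) by parts.
State is unnormalized: ∫|ψ|² dx = 1.9650, and ∫ψ*·x³·ψ dx = 28.811, so ⟨x³⟩ = 28.811 / 1.9650.
⟨x³⟩ = 14.662.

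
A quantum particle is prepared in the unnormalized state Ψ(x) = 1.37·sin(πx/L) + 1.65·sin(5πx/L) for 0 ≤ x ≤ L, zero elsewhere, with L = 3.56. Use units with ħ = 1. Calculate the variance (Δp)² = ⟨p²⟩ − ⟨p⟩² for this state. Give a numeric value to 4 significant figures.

Compute ⟨p⟩ and ⟨p²⟩ separately; (Δp)² = ⟨p²⟩ − ⟨p⟩².
d²/dx² sin(jπx/L) = −(jπ/L)²·sin(jπx/L); on 0 ≤ x ≤ L, ∫sin²(jπx/L) dx = L/2 and ∫sin(jπx/L)·sin(lπx/L) dx = 0 for j ≠ l, so only diagonal terms survive in ∫|Ψ|² and ∫Ψ·Ψ″; ∫Ψ·Ψ′ dx = [Ψ²/2] between the walls = 0.
Normalization: ∫|Ψ|² dx = 8.1869.
⟨p⟩ = 0.0000 and ⟨p²⟩ = 11.842.
(Δp)² = 11.842 − (0.0000)² = 11.842.

11.84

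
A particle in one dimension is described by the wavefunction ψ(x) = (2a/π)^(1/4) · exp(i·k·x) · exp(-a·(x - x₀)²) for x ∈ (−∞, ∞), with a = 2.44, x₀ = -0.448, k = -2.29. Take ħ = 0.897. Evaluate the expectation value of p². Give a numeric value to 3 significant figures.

6.18

p² ψ = −ħ² d²ψ/dx²; ⟨p²⟩ = −ħ² ∫ ψ*·ψ'' dx.
Gaussian moments (u = x − x₀): ∫u^(2j)·e^(−2au²) du = (2j−1)!!/(4a)^j · √(π/(2a)), odd powers integrate to 0; here √(π/(2a)) = 0.80235. Derivatives: ψ′ = (ik − 2au)·ψ, ψ″ = ((ik − 2au)² − 2a)·ψ; the odd-in-u pieces drop out.
⟨p²⟩ = 6.1827.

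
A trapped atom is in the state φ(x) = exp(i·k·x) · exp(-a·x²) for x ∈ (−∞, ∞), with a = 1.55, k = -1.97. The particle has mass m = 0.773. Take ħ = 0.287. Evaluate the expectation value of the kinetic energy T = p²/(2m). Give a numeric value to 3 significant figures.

T = −(ħ²/2m) d²/dx², so ⟨T⟩ = −(ħ²/2m) ∫ φ*·φ'' dx / ∫|φ|² dx; with m = 0.773.
Gaussian moments: ∫x^(2j)·e^(−2ax²) dx = (2j−1)!!/(4a)^j · √(π/(2a)), odd powers integrate to 0; here √(π/(2a)) = 1.0067. Derivatives: φ′ = (ik − 2ax)·φ, φ″ = ((ik − 2ax)² − 2a)·φ; the odd-in-x pieces drop out.
State is unnormalized: ∫|φ|² dx = 1.0067, and ∫φ*·(−ħ²/2m · φ'') dx = 0.29129, so ⟨T⟩ = 0.29129 / 1.0067.
⟨T⟩ = 0.28935.

0.289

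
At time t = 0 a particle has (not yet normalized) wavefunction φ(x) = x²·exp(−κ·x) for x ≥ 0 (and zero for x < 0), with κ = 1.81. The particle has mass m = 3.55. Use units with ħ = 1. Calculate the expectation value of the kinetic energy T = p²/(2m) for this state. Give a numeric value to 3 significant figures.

0.154

T = −(ħ²/2m) d²/dx², so ⟨T⟩ = −(ħ²/2m) ∫ φ*·φ'' dx / ∫|φ|² dx; with m = 3.55.
Differentiate x²·exp(−κ·x) with the product rule; every integrand then reduces to terms xʲ·e^(−2κx) on [0, ∞), with ∫₀^∞ xʲ·e^(−2κx) dx = j!/(2κ)^(j+1).
State is unnormalized: ∫|φ|² dx = 0.038607, and ∫φ*·(−ħ²/2m · φ'') dx = 0.0059381, so ⟨T⟩ = 0.0059381 / 0.038607.
⟨T⟩ = 0.15381.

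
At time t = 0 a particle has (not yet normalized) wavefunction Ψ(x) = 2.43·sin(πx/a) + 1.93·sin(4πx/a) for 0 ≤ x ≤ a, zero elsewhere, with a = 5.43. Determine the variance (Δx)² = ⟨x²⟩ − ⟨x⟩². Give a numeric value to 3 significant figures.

1.50

Compute ⟨x⟩ and ⟨x²⟩ separately, then (Δx)² = ⟨x²⟩ − ⟨x⟩².
On 0 ≤ x ≤ a (j ≠ l): ∫sin²(jπx/a) dx = a/2, ∫sin(jπx/a)·sin(lπx/a) dx = 0; diagonal moments ∫x·sin²(jπx/a) dx = a²/4, ∫x²·sin²(jπx/a) dx = a³·(1/6 − 1/(4j²π²)); cross terms ∫x·sin(jπx/a)·sin(lπx/a) dx = 0 for j + l even and −4jla²/(π²(j² − l²)²) for j + l odd, ∫x²·sin(jπx/a)·sin(lπx/a) dx = (−1)^(j+l)·4jla³/(π²(j² − l²)²); higher powers the same way via product-to-sum and parts.
Normalization: ∫|Ψ|² dx = 26.145.
⟨x⟩ = 2.6388 and ⟨x²⟩ = 8.4624.
(Δx)² = 8.4624 − (2.6388)² = 1.4992.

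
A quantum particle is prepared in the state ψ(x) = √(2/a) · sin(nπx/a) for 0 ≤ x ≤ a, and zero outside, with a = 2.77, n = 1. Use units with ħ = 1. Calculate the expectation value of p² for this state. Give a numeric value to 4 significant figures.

p² ψ = −ħ² d²ψ/dx²; ⟨p²⟩ = −ħ² ∫ ψ*·ψ'' dx.
d/dx sin(nπx/a) = (nπ/a)·cos(nπx/a) and d²/dx² sin(nπx/a) = −(nπ/a)²·sin(nπx/a); on 0 ≤ x ≤ a, ∫sin²(nπx/a) dx = a/2 and ∫sin(nπx/a)·cos(nπx/a) dx = 0.
⟨p²⟩ = 1.2863.

1.286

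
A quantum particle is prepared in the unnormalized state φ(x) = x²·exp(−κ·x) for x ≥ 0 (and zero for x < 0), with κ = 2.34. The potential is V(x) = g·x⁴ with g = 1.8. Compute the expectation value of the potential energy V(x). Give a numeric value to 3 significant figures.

6.30

⟨V⟩ = ∫ V(x)·|φ|² dx / ∫|φ|² dx.
Every integrand reduces to terms xʲ·e^(−2κx) on [0, ∞); use ∫₀^∞ xʲ·e^(−2κx) dx = j!/(2κ)^(j+1).
State is unnormalized: ∫|φ|² dx = 0.010690, and ∫φ*·V(x)·φ dx = 0.067388, so ⟨V⟩ = 0.067388 / 0.010690.
⟨V⟩ = 6.3037.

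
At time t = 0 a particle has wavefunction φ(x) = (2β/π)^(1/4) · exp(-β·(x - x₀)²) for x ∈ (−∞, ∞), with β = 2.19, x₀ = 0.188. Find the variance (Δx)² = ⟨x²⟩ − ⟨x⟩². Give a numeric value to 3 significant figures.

0.114

Compute ⟨x⟩ and ⟨x²⟩ separately, then (Δx)² = ⟨x²⟩ − ⟨x⟩².
Gaussian moments (u = x − x₀): ∫u^(2j)·e^(−2βu²) du = (2j−1)!!/(4β)^j · √(π/(2β)), odd powers integrate to 0; here √(π/(2β)) = 0.84691.
⟨x⟩ = 0.18800 and ⟨x²⟩ = 0.14950.
(Δx)² = 0.14950 − (0.18800)² = 0.11416.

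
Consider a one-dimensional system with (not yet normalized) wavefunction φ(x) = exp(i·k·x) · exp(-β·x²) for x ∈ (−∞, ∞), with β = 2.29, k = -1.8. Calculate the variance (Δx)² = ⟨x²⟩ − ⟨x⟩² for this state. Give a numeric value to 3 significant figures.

Compute ⟨x⟩ and ⟨x²⟩ separately, then (Δx)² = ⟨x²⟩ − ⟨x⟩².
Gaussian moments: ∫x^(2j)·e^(−2βx²) dx = (2j−1)!!/(4β)^j · √(π/(2β)), odd powers integrate to 0; here √(π/(2β)) = 0.82821.
Normalization: ∫|φ|² dx = 0.82821.
⟨x⟩ = 0.0000 and ⟨x²⟩ = 0.10917.
(Δx)² = 0.10917 − (0.0000)² = 0.10917.

0.109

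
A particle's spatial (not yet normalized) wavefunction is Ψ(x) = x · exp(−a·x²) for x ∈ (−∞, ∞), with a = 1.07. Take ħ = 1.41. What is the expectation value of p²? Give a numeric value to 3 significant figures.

6.38

p² Ψ = −ħ² d²Ψ/dx²; ⟨p²⟩ = −ħ² ∫ Ψ*·Ψ'' dx / ∫|Ψ|² dx.
Expand each integrand as polynomial × e^(−2ax²) and use ∫x^(2j)·e^(−2ax²) dx = (2j−1)!!/(4a)^j · √(π/(2a)), odd powers → 0; here √(π/(2a)) = 1.2116. Differentiate with the product rule, d/dx e^(−ax²) = −2ax·e^(−ax²).
State is unnormalized: ∫|Ψ|² dx = 0.28309, and ∫Ψ*·(−ħ² Ψ'') dx = 1.8066, so ⟨p²⟩ = 1.8066 / 0.28309.
⟨p²⟩ = 6.3818.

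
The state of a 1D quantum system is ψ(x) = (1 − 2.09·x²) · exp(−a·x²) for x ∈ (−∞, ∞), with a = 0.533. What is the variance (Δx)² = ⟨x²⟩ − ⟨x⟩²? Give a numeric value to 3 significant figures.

2.33

Compute ⟨x⟩ and ⟨x²⟩ separately, then (Δx)² = ⟨x²⟩ − ⟨x⟩².
Expand each integrand as polynomial × e^(−2ax²) and use ∫x^(2j)·e^(−2ax²) dx = (2j−1)!!/(4a)^j · √(π/(2a)), odd powers → 0; here √(π/(2a)) = 1.7167.
Normalization: ∫|ψ|² dx = 3.3001.
⟨x⟩ = 0.0000 and ⟨x²⟩ = 2.3260.
(Δx)² = 2.3260 − (0.0000)² = 2.3260.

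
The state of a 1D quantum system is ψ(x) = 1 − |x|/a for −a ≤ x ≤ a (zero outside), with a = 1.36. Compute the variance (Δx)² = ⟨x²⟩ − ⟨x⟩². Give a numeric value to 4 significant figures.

0.1850

Compute ⟨x⟩ and ⟨x²⟩ separately, then (Δx)² = ⟨x²⟩ − ⟨x⟩².
ψ is even, so ∫ over [−a, a] = 2∫₀ᵃ with ψ = 1 − x/a there: ∫₀ᵃ (1 − x/a)² dx = a/3, ∫₀ᵃ x²(1 − x/a)² dx = a³/30, ∫₀ᵃ x⁴(1 − x/a)² dx = a⁵/105.
Normalization: ∫|ψ|² dx = 0.90667.
⟨x⟩ = 0.0000 and ⟨x²⟩ = 0.18496.
(Δx)² = 0.18496 − (0.0000)² = 0.18496.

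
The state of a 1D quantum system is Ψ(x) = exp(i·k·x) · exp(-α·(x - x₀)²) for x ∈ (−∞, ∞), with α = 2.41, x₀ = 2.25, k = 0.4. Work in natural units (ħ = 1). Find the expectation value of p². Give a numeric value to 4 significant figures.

p² Ψ = −ħ² d²Ψ/dx²; ⟨p²⟩ = −ħ² ∫ Ψ*·Ψ'' dx / ∫|Ψ|² dx.
Gaussian moments (u = x − x₀): ∫u^(2j)·e^(−2αu²) du = (2j−1)!!/(4α)^j · √(π/(2α)), odd powers integrate to 0; here √(π/(2α)) = 0.80733. Derivatives: Ψ′ = (ik − 2αu)·Ψ, Ψ″ = ((ik − 2αu)² − 2α)·Ψ; the odd-in-u pieces drop out.
State is unnormalized: ∫|Ψ|² dx = 0.80733, and ∫Ψ*·(−ħ² Ψ'') dx = 2.0748, so ⟨p²⟩ = 2.0748 / 0.80733.
⟨p²⟩ = 2.5700.

2.570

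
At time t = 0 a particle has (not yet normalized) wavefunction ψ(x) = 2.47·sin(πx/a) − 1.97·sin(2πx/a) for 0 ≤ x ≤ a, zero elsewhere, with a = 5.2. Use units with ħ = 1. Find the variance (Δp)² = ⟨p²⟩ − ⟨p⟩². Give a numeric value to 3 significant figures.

0.791

Compute ⟨p⟩ and ⟨p²⟩ separately; (Δp)² = ⟨p²⟩ − ⟨p⟩².
d²/dx² sin(jπx/a) = −(jπ/a)²·sin(jπx/a); on 0 ≤ x ≤ a, ∫sin²(jπx/a) dx = a/2 and ∫sin(jπx/a)·sin(lπx/a) dx = 0 for j ≠ l, so only diagonal terms survive in ∫|ψ|² and ∫ψ·ψ″; ∫ψ·ψ′ dx = [ψ²/2] between the walls = 0.
Normalization: ∫|ψ|² dx = 25.953.
⟨p⟩ = 0.0000 and ⟨p²⟩ = 0.79073.
(Δp)² = 0.79073 − (0.0000)² = 0.79073.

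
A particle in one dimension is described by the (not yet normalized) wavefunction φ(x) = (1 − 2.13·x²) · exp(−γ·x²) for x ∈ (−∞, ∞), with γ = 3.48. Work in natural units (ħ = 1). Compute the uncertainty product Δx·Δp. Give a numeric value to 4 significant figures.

0.5220

Δx = √(⟨x²⟩−⟨x⟩²), Δp = √(⟨p²⟩−⟨p⟩²).
Expand each integrand as polynomial × e^(−2γx²) and use ∫x^(2j)·e^(−2γx²) dx = (2j−1)!!/(4γ)^j · √(π/(2γ)), odd powers → 0; here √(π/(2γ)) = 0.67185. Differentiate with the product rule, d/dx e^(−γx²) = −2γx·e^(−γx²).
Normalization: ∫|φ|² dx = 0.51343.
⟨x⟩ = 0.0000, ⟨x²⟩ = 0.040714 ⇒ Δx = 0.20178.
⟨p⟩ = 0.0000, ⟨p²⟩ = 6.6937 ⇒ Δp = 2.5872.
Δx·Δp = 0.52204.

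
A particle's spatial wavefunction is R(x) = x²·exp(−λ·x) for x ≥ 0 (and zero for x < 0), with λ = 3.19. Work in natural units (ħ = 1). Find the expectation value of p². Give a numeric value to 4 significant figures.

p² R = −ħ² d²R/dx²; ⟨p²⟩ = −ħ² ∫ R*·R'' dx / ∫|R|² dx.
Differentiate x²·exp(−λ·x) with the product rule; every integrand then reduces to terms xʲ·e^(−2λx) on [0, ∞), with ∫₀^∞ xʲ·e^(−2λx) dx = j!/(2λ)^(j+1).
State is unnormalized: ∫|R|² dx = 0.0022704, and ∫R*·(−ħ² R'') dx = 0.0077014, so ⟨p²⟩ = 0.0077014 / 0.0022704.
⟨p²⟩ = 3.3920.

3.392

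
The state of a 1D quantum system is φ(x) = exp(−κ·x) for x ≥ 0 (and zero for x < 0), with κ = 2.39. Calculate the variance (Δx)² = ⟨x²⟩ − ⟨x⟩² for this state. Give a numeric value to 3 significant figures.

Compute ⟨x⟩ and ⟨x²⟩ separately, then (Δx)² = ⟨x²⟩ − ⟨x⟩².
Every integrand reduces to terms xʲ·e^(−2κx) on [0, ∞); use ∫₀^∞ xʲ·e^(−2κx) dx = j!/(2κ)^(j+1).
Normalization: ∫|φ|² dx = 0.20921.
⟨x⟩ = 0.20921 and ⟨x²⟩ = 0.087533.
(Δx)² = 0.087533 − (0.20921)² = 0.043767.

0.0438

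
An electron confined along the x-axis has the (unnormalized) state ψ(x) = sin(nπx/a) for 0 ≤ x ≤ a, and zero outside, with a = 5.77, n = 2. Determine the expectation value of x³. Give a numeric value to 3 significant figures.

⟨x³⟩ = ∫ x³·|ψ|² dx / ∫|ψ|² dx (integrals over the domain).
With sin²θ = (1 − cos2θ)/2 on 0 ≤ x ≤ a: ∫sin²(nπx/a) dx = a/2, ∫x·sin²(nπx/a) dx = a²/4, ∫x²·sin²(nπx/a) dx = a³·(1/6 − 1/(4n²π²)); higher powers xᵏ the same way, integrating xᵏ·cos(2nπx/a) by parts.
State is unnormalized: ∫|ψ|² dx = 2.8850, and ∫ψ*·x³·ψ dx = 128.02, so ⟨x³⟩ = 128.02 / 2.8850.
⟨x³⟩ = 44.376.

44.4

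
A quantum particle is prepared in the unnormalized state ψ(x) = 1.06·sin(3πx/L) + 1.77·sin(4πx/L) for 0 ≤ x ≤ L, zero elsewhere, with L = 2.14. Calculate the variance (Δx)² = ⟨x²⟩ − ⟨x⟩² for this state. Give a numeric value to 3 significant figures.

Compute ⟨x⟩ and ⟨x²⟩ separately, then (Δx)² = ⟨x²⟩ − ⟨x⟩².
On 0 ≤ x ≤ L (j ≠ l): ∫sin²(jπx/L) dx = L/2, ∫sin(jπx/L)·sin(lπx/L) dx = 0; diagonal moments ∫x·sin²(jπx/L) dx = L²/4, ∫x²·sin²(jπx/L) dx = L³·(1/6 − 1/(4j²π²)); cross terms ∫x·sin(jπx/L)·sin(lπx/L) dx = 0 for j + l even and −4jlL²/(π²(j² − l²)²) for j + l odd, ∫x²·sin(jπx/L)·sin(lπx/L) dx = (−1)^(j+l)·4jlL³/(π²(j² − l²)²); higher powers the same way via product-to-sum and parts.
Normalization: ∫|ψ|² dx = 4.5545.
⟨x⟩ = 0.69551 and ⟨x²⟩ = 0.70764.
(Δx)² = 0.70764 − (0.69551)² = 0.22391.

0.224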